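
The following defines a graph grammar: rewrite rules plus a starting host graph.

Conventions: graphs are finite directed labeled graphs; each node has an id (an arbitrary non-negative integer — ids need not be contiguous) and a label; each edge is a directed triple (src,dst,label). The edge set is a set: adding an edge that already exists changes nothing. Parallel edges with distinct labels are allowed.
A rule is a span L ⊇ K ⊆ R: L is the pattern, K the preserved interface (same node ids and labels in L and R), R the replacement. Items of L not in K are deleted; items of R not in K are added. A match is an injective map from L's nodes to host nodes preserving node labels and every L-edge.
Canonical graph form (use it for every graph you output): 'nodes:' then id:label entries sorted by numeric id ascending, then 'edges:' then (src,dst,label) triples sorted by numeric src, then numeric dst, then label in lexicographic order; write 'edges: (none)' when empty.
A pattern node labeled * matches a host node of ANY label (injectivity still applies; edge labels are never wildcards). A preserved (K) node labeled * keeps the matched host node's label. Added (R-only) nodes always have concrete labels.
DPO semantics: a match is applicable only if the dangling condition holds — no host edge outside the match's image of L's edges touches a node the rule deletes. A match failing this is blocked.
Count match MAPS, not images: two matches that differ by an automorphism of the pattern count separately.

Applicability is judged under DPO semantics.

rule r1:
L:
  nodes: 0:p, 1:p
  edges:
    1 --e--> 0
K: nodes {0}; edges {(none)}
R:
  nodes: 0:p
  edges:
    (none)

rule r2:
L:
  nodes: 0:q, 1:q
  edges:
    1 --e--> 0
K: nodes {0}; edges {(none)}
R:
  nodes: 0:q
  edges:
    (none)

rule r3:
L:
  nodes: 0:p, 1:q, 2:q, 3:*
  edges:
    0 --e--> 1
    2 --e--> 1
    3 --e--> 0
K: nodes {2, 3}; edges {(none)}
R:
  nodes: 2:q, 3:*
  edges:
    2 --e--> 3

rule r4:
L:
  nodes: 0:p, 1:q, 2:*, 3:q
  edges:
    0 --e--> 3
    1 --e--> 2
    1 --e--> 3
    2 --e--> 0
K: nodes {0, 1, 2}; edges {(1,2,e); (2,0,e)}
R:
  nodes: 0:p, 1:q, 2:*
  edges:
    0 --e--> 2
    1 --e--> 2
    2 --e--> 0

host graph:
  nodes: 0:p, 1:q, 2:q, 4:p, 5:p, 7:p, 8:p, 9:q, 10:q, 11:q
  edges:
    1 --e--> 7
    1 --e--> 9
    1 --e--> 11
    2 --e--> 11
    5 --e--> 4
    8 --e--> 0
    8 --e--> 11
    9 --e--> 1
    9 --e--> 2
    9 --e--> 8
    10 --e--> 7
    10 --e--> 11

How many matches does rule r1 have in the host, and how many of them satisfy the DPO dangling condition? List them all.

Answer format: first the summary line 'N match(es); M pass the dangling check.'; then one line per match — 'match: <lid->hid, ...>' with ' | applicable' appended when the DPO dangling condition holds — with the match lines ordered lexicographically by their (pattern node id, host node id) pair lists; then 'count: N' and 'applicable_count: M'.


2 match(es); 1 pass the dangling check.
match: 0->0, 1->8
match: 0->4, 1->5 | applicable
count: 2
applicable_count: 1


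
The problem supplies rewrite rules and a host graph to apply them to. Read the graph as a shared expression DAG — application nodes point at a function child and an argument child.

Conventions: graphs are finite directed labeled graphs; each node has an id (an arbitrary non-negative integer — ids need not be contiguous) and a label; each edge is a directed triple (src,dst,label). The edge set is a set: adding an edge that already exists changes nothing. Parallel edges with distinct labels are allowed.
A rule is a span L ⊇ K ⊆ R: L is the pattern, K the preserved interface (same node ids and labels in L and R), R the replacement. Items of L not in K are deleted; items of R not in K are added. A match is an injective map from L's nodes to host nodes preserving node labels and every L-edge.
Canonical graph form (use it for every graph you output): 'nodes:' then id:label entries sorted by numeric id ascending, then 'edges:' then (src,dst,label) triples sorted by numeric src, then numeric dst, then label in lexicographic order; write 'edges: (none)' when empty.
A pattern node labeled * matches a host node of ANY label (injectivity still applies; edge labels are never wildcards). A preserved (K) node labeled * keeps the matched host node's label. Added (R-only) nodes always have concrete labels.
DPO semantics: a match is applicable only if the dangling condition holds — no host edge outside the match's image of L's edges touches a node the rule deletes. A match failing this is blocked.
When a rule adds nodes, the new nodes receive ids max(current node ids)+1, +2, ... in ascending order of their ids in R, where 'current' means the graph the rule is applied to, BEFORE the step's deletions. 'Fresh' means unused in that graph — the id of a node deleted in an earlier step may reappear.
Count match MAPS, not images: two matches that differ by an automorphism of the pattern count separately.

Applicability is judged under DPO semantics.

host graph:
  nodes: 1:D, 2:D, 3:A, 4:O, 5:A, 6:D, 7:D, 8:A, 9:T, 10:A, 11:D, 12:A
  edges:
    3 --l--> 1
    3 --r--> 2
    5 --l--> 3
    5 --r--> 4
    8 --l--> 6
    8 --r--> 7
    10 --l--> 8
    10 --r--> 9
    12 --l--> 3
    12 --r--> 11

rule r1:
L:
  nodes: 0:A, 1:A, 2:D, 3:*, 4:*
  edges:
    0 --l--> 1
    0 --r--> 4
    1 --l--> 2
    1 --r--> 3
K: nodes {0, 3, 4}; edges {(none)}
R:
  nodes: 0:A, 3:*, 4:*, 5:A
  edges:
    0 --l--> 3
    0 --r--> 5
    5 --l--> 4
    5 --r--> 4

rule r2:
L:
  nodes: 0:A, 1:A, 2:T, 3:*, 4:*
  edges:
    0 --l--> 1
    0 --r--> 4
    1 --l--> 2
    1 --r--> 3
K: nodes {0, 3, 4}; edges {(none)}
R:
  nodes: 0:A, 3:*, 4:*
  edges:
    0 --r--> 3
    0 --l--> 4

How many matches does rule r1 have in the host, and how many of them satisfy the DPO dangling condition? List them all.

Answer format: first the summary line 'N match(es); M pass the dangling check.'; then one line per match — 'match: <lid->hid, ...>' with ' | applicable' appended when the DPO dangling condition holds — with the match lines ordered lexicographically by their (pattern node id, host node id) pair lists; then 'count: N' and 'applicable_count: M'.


3 match(es); 1 pass the dangling check.
match: 0->5, 1->3, 2->1, 3->2, 4->4
match: 0->10, 1->8, 2->6, 3->7, 4->9 | applicable
match: 0->12, 1->3, 2->1, 3->2, 4->11
count: 3
applicable_count: 1


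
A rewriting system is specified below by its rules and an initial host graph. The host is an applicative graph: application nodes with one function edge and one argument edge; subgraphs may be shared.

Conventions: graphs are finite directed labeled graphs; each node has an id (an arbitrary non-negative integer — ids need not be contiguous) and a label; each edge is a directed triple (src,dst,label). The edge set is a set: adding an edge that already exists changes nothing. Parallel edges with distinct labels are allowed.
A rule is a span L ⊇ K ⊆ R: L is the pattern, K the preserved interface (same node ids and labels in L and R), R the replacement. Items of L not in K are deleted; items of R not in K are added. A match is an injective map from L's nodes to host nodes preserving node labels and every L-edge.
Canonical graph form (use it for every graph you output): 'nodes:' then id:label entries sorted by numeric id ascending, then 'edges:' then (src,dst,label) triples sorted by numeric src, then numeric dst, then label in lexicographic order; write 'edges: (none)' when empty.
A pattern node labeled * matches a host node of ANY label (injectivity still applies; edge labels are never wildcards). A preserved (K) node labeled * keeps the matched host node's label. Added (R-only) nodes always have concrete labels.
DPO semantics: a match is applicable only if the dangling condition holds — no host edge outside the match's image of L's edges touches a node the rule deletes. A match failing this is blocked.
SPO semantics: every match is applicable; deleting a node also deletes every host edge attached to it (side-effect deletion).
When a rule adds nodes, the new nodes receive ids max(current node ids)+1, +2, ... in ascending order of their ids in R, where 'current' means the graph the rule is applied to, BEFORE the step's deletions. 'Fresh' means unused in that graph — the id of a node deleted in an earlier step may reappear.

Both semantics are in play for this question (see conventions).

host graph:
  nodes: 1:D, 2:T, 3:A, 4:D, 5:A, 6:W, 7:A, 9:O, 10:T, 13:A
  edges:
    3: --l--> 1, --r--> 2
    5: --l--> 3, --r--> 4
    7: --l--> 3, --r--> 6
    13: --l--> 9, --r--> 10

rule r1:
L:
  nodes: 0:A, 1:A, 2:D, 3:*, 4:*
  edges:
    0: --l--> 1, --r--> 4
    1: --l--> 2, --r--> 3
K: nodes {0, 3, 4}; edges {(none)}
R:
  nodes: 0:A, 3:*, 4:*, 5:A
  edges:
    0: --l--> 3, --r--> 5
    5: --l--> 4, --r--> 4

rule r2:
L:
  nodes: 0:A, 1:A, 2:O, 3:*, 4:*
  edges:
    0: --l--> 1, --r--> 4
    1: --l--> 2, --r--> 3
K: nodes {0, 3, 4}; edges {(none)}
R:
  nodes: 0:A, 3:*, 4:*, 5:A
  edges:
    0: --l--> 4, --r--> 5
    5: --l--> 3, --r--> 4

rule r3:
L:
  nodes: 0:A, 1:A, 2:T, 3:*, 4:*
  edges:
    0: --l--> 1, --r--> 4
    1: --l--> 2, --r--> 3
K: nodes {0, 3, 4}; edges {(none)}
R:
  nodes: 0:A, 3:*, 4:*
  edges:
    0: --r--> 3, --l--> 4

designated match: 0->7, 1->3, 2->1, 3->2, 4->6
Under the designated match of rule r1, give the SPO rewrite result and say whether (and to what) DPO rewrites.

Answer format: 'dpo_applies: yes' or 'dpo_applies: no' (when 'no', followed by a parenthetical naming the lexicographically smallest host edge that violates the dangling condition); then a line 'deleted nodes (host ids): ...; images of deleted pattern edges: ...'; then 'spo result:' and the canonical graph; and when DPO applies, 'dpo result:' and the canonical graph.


dpo_applies: no
(the rule deletes node 3, which keeps host edge (5,3,l) outside the match image — the dangling condition fails, DPO blocks; SPO proceeds and side-deletes such edges)
deleted nodes (host ids): 1, 3; images of deleted pattern edges: (3,1,l); (3,2,r); (7,3,l); (7,6,r)
spo result:
nodes: 2:T, 4:D, 5:A, 6:W, 7:A, 9:O, 10:T, 13:A, 14:A
edges: (5,4,r); (7,2,l); (7,14,r); (13,9,l); (13,10,r); (14,6,l); (14,6,r)


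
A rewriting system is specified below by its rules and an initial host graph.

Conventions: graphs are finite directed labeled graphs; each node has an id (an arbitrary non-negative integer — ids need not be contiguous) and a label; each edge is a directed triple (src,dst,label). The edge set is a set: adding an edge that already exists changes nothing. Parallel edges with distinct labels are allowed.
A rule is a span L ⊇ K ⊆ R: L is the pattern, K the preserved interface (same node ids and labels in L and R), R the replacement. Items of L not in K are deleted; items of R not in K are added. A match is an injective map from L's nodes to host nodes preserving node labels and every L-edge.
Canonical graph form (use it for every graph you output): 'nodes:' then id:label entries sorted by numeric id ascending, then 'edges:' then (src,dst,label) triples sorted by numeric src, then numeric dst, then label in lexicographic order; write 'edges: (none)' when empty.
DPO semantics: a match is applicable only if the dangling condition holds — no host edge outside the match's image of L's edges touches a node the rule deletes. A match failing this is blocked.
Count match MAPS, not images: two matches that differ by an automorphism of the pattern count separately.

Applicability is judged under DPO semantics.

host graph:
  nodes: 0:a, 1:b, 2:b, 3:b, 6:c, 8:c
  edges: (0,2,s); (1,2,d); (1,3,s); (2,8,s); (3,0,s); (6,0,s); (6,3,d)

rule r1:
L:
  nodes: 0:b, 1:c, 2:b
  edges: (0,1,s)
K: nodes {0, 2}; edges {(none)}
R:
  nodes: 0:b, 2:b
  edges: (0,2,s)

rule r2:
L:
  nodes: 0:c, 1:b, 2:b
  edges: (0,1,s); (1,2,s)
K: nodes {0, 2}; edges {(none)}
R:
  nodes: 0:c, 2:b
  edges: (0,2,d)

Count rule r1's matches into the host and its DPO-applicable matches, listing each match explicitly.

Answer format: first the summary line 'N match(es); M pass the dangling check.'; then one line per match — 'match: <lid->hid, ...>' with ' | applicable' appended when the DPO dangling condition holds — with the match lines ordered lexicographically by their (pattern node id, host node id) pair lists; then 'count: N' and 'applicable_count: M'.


2 match(es); 2 pass the dangling check.
match: 0->2, 1->8, 2->1 | applicable
match: 0->2, 1->8, 2->3 | applicable
count: 2
applicable_count: 2


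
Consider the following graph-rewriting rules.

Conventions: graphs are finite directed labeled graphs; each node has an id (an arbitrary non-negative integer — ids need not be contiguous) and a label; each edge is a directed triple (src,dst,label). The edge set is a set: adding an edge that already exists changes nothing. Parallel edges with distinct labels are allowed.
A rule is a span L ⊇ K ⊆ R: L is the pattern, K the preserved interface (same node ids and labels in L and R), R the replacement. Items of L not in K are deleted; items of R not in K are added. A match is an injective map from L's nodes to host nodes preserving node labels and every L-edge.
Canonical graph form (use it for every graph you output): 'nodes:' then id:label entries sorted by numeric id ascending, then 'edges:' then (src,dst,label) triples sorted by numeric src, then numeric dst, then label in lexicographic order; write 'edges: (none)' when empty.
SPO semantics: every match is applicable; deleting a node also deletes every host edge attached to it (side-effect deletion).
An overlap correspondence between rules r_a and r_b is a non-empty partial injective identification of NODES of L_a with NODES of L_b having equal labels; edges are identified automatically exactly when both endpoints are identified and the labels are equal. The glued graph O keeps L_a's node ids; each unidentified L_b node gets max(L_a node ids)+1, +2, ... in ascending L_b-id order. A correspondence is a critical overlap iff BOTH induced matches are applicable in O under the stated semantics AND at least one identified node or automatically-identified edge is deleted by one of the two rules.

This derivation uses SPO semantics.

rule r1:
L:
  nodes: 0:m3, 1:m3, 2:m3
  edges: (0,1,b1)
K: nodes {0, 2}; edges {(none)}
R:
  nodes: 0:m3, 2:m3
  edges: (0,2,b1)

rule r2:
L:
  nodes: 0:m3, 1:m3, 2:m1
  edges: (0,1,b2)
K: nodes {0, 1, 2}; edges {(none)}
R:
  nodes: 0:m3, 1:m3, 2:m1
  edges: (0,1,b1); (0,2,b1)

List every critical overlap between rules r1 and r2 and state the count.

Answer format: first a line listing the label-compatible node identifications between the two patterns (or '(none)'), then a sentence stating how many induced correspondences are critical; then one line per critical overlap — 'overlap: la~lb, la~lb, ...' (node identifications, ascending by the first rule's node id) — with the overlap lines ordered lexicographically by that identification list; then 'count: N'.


label-compatible node identifications between L(r1) and L(r2): 0~0, 0~1, 1~0, 1~1, 2~0, 2~1
6 of the induced correspondences are critical overlaps of r1 and r2.
overlap: 0~0, 1~1
overlap: 0~1, 1~0
overlap: 1~0
overlap: 1~0, 2~1
overlap: 1~1
overlap: 1~1, 2~0
count: 6


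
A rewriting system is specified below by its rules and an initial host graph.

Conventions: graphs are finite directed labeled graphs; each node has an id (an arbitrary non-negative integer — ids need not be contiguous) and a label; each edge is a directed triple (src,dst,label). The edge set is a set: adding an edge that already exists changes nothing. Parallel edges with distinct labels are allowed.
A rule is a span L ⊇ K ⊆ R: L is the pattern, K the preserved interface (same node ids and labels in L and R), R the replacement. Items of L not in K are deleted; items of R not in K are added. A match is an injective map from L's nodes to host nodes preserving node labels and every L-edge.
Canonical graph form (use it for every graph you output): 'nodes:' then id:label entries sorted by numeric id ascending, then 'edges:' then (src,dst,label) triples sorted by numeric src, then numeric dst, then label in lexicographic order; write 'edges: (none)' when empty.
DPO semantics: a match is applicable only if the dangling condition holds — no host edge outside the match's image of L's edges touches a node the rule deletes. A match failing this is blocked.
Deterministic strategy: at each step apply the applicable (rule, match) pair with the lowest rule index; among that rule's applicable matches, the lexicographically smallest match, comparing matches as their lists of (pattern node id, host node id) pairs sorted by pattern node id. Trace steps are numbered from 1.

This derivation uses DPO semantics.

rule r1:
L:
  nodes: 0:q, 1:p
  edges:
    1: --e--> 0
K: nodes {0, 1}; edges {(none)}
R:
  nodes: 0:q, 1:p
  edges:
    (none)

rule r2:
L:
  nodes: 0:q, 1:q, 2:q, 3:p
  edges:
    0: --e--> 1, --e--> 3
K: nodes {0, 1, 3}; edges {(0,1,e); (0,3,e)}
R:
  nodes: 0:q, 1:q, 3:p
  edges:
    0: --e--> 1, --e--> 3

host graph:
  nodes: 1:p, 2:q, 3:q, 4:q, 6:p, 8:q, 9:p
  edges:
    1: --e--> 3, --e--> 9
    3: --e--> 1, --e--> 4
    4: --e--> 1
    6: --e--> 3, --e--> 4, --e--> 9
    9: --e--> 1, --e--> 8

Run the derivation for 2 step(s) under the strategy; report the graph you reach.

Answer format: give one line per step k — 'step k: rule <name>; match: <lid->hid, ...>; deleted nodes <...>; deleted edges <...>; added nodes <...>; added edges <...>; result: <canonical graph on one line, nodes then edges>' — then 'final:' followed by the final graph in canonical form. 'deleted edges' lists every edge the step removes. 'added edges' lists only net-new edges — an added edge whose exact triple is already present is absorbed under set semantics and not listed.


step 1: rule r1; match: 0->3, 1->1; deleted nodes (none); deleted edges (1,3,e); added nodes (none); added edges (none); result: nodes: 1:p, 2:q, 3:q, 4:q, 6:p, 8:q, 9:p edges: (1,9,e); (3,1,e); (3,4,e); (4,1,e); (6,3,e); (6,4,e); (6,9,e); (9,1,e); (9,8,e)
step 2: rule r1; match: 0->3, 1->6; deleted nodes (none); deleted edges (6,3,e); added nodes (none); added edges (none); result: nodes: 1:p, 2:q, 3:q, 4:q, 6:p, 8:q, 9:p edges: (1,9,e); (3,1,e); (3,4,e); (4,1,e); (6,4,e); (6,9,e); (9,1,e); (9,8,e)
final:
nodes: 1:p, 2:q, 3:q, 4:q, 6:p, 8:q, 9:p
edges: (1,9,e); (3,1,e); (3,4,e); (4,1,e); (6,4,e); (6,9,e); (9,1,e); (9,8,e)


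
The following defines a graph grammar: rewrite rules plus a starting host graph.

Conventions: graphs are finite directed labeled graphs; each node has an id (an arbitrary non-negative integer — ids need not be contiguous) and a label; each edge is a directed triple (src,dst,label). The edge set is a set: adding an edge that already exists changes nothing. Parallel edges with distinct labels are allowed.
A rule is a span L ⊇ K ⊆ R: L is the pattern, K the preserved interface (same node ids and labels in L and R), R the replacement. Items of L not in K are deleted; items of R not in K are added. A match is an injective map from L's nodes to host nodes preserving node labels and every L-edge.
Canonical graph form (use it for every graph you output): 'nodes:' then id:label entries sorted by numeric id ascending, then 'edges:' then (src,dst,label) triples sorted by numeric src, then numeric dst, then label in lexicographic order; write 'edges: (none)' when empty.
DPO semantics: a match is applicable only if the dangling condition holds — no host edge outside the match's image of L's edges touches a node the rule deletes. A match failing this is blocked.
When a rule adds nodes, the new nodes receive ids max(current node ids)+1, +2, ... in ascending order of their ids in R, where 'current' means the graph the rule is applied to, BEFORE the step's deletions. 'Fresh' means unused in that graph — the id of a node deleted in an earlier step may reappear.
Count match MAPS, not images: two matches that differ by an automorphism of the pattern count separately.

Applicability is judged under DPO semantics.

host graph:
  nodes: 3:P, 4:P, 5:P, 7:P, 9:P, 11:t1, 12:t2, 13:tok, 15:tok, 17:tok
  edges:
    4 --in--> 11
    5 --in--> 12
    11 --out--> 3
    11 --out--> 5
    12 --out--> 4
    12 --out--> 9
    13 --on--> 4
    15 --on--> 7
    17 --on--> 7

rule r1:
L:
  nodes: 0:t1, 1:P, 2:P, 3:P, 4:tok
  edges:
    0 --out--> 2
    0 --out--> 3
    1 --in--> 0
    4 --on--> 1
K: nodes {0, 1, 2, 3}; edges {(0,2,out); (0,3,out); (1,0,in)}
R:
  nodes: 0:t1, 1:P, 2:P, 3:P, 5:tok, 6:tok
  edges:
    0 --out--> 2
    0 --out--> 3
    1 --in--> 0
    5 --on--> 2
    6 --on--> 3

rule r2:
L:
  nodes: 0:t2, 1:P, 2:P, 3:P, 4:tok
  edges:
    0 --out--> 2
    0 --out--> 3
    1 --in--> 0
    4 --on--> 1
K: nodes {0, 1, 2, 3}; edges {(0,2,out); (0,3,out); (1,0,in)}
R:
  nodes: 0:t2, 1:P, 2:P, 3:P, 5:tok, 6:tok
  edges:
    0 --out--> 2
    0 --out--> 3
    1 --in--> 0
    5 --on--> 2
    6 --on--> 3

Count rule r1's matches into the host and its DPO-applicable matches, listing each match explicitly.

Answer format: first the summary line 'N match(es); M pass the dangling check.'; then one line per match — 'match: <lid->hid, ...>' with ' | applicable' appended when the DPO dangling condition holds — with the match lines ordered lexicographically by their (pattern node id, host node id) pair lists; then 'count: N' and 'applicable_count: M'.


2 match(es); 2 pass the dangling check.
match: 0->11, 1->4, 2->3, 3->5, 4->13 | applicable
match: 0->11, 1->4, 2->5, 3->3, 4->13 | applicable
count: 2
applicable_count: 2


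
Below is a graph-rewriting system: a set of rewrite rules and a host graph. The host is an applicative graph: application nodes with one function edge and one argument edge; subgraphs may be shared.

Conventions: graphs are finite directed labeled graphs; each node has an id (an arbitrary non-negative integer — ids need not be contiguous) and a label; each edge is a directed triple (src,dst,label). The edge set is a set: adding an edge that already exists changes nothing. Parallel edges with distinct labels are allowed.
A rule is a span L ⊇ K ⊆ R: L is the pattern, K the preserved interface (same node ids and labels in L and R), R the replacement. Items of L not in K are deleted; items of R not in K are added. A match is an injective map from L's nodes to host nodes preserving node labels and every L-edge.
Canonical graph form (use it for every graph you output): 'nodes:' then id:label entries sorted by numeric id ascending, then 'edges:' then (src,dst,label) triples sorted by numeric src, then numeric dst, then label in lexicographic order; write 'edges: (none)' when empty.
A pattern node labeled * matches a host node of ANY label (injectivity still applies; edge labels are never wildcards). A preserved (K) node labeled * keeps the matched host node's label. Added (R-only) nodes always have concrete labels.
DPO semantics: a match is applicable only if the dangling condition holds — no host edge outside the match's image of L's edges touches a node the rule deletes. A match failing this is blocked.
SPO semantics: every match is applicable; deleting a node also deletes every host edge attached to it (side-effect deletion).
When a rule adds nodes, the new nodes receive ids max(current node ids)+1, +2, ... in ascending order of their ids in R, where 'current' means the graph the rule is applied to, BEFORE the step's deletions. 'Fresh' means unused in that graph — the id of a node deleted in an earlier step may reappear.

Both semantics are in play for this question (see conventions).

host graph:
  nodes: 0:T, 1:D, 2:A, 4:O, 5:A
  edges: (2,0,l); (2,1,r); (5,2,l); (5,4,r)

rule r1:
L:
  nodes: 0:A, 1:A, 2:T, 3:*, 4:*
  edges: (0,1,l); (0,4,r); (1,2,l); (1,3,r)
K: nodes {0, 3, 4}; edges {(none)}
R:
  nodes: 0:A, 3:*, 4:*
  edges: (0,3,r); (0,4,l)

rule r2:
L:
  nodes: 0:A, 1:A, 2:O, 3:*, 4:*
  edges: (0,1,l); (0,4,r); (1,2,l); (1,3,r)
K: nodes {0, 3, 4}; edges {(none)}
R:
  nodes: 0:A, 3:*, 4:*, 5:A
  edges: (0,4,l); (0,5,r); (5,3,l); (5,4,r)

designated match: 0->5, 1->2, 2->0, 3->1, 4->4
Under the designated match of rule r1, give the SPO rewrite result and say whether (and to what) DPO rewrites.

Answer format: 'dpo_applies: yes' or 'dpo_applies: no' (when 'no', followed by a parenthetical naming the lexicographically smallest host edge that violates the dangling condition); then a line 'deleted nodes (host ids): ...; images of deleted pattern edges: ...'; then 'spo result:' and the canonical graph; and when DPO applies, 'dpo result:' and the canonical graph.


dpo_applies: yes
deleted nodes (host ids): 0, 2; images of deleted pattern edges: (2,0,l); (2,1,r); (5,2,l); (5,4,r)
spo result:
nodes: 1:D, 4:O, 5:A
edges: (5,1,r); (5,4,l)
dpo result:
nodes: 1:D, 4:O, 5:A
edges: (5,1,r); (5,4,l)


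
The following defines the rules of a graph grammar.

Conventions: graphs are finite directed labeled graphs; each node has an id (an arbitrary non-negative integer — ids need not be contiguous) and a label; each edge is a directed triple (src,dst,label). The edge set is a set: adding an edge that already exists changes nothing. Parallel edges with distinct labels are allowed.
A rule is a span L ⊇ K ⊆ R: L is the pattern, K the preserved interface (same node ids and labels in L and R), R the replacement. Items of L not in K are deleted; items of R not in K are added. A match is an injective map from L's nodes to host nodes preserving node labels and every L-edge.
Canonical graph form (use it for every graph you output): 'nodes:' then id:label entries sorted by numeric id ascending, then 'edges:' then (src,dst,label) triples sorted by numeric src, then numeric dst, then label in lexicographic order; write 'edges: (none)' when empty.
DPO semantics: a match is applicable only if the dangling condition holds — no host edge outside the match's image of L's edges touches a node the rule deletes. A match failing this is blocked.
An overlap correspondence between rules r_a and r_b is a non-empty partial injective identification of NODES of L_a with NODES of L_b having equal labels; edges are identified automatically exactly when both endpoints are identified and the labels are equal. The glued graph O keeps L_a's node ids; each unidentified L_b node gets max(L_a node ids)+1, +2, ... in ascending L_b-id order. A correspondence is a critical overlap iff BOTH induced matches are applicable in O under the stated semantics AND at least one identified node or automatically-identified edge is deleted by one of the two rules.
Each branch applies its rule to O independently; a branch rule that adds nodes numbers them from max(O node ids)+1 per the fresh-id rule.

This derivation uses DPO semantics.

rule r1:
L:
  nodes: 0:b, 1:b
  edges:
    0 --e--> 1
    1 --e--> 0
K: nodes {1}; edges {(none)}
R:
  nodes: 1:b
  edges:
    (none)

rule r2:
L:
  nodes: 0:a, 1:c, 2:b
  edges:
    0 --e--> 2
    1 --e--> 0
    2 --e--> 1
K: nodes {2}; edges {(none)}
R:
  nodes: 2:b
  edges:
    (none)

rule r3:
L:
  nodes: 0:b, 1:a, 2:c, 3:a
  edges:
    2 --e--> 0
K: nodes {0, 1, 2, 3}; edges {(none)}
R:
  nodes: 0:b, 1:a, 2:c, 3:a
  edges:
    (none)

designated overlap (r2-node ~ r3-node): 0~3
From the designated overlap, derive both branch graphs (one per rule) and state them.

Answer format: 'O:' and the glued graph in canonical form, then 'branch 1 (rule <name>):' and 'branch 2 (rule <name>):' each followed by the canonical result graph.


O:
nodes: 0:a, 1:c, 2:b, 3:b, 4:a, 5:c
edges: (0,2,e); (1,0,e); (2,1,e); (5,3,e)
branch 1 (rule r2):
nodes: 2:b, 3:b, 4:a, 5:c
edges: (5,3,e)
branch 2 (rule r3):
nodes: 0:a, 1:c, 2:b, 3:b, 4:a, 5:c
edges: (0,2,e); (1,0,e); (2,1,e)


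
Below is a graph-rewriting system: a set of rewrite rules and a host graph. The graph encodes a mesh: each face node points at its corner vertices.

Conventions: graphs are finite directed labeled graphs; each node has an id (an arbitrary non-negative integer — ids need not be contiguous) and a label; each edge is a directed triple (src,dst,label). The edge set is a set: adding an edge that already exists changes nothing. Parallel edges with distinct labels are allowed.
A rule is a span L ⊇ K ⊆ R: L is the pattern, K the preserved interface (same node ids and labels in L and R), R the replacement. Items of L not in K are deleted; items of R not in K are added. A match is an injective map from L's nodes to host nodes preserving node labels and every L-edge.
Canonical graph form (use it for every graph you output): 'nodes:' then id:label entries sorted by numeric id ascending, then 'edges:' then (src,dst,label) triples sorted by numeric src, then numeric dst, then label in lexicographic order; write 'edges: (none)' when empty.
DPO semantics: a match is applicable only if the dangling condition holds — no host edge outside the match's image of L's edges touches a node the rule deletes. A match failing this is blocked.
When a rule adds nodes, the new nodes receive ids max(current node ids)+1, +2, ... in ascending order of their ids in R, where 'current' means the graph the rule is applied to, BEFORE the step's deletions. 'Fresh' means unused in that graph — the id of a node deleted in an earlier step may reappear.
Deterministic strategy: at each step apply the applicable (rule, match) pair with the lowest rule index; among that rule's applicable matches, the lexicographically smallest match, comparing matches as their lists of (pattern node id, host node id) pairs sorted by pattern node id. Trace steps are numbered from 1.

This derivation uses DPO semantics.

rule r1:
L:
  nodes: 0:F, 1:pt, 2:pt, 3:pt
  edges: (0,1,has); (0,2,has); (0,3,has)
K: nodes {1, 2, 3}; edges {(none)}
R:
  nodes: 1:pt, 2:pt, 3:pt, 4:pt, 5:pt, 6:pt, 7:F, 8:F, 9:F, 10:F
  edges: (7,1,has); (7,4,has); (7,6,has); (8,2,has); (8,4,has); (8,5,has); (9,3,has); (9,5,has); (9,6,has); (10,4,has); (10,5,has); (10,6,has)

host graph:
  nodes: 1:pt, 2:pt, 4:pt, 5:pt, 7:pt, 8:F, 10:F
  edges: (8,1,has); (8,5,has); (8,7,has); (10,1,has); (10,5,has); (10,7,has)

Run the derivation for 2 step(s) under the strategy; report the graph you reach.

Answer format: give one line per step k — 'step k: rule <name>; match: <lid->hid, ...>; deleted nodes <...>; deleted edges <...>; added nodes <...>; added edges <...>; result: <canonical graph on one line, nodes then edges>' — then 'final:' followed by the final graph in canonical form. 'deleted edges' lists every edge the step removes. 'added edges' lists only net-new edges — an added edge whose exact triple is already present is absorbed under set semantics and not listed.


step 1: rule r1; match: 0->8, 1->1, 2->5, 3->7; deleted nodes 8; deleted edges (8,1,has); (8,5,has); (8,7,has); added nodes 11, 12, 13, 14, 15, 16, 17; added edges (14,1,has); (14,11,has); (14,13,has); (15,5,has); (15,11,has); (15,12,has); (16,7,has); (16,12,has); (16,13,has); (17,11,has); (17,12,has); (17,13,has); result: nodes: 1:pt, 2:pt, 4:pt, 5:pt, 7:pt, 10:F, 11:pt, 12:pt, 13:pt, 14:F, 15:F, 16:F, 17:F edges: (10,1,has); (10,5,has); (10,7,has); (14,1,has); (14,11,has); (14,13,has); (15,5,has); (15,11,has); (15,12,has); (16,7,has); (16,12,has); (16,13,has); (17,11,has); (17,12,has); (17,13,has)
step 2: rule r1; match: 0->10, 1->1, 2->5, 3->7; deleted nodes 10; deleted edges (10,1,has); (10,5,has); (10,7,has); added nodes 18, 19, 20, 21, 22, 23, 24; added edges (21,1,has); (21,18,has); (21,20,has); (22,5,has); (22,18,has); (22,19,has); (23,7,has); (23,19,has); (23,20,has); (24,18,has); (24,19,has); (24,20,has); result: nodes: 1:pt, 2:pt, 4:pt, 5:pt, 7:pt, 11:pt, 12:pt, 13:pt, 14:F, 15:F, 16:F, 17:F, 18:pt, 19:pt, 20:pt, 21:F, 22:F, 23:F, 24:F edges: (14,1,has); (14,11,has); (14,13,has); (15,5,has); (15,11,has); (15,12,has); (16,7,has); (16,12,has); (16,13,has); (17,11,has); (17,12,has); (17,13,has); (21,1,has); (21,18,has); (21,20,has); (22,5,has); (22,18,has); (22,19,has); (23,7,has); (23,19,has); (23,20,has); (24,18,has); (24,19,has); (24,20,has)
final:
nodes: 1:pt, 2:pt, 4:pt, 5:pt, 7:pt, 11:pt, 12:pt, 13:pt, 14:F, 15:F, 16:F, 17:F, 18:pt, 19:pt, 20:pt, 21:F, 22:F, 23:F, 24:F
edges: (14,1,has); (14,11,has); (14,13,has); (15,5,has); (15,11,has); (15,12,has); (16,7,has); (16,12,has); (16,13,has); (17,11,has); (17,12,has); (17,13,has); (21,1,has); (21,18,has); (21,20,has); (22,5,has); (22,18,has); (22,19,has); (23,7,has); (23,19,has); (23,20,has); (24,18,has); (24,19,has); (24,20,has)


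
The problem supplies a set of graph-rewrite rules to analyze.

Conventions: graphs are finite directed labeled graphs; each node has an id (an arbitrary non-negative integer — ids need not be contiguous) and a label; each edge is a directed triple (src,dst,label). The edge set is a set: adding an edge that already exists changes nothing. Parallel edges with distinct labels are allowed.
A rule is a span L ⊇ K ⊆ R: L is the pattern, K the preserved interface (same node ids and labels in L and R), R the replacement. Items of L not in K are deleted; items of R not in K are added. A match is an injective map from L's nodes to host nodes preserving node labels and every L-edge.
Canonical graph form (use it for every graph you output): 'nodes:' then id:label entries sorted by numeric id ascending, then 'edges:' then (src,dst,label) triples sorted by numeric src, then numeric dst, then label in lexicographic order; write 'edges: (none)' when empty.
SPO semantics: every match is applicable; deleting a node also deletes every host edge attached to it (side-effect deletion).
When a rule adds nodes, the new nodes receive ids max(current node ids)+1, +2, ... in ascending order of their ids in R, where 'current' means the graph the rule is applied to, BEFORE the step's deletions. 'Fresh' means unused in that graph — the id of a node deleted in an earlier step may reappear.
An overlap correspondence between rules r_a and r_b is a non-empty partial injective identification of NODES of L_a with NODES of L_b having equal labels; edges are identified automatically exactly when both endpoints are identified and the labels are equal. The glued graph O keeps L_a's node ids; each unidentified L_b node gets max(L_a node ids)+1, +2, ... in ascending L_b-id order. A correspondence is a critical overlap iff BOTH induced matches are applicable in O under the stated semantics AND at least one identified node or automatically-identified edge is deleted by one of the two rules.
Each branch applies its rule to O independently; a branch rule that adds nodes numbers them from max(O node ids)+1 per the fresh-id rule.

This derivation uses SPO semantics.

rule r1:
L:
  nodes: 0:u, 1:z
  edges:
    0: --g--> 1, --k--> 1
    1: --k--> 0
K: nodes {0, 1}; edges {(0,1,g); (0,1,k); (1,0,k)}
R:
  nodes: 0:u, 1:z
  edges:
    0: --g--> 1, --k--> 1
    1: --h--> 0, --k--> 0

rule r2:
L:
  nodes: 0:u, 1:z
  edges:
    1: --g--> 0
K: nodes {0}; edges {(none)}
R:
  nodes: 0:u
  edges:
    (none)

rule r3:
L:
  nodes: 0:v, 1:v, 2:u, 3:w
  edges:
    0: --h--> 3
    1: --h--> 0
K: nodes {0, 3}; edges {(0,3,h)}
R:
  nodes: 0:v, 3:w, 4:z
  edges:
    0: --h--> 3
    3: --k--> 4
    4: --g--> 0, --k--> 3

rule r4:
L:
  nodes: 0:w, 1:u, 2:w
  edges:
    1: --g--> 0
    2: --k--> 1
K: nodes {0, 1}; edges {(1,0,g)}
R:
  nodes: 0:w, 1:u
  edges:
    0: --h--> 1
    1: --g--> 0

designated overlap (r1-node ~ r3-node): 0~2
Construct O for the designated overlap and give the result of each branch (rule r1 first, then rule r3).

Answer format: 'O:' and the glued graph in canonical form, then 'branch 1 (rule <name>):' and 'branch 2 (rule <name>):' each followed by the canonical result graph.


O:
nodes: 0:u, 1:z, 2:v, 3:v, 4:w
edges: (0,1,g); (0,1,k); (1,0,k); (2,4,h); (3,2,h)
branch 1 (rule r1):
nodes: 0:u, 1:z, 2:v, 3:v, 4:w
edges: (0,1,g); (0,1,k); (1,0,h); (1,0,k); (2,4,h); (3,2,h)
branch 2 (rule r3):
nodes: 1:z, 2:v, 4:w, 5:z
edges: (2,4,h); (4,5,k); (5,2,g); (5,4,k)


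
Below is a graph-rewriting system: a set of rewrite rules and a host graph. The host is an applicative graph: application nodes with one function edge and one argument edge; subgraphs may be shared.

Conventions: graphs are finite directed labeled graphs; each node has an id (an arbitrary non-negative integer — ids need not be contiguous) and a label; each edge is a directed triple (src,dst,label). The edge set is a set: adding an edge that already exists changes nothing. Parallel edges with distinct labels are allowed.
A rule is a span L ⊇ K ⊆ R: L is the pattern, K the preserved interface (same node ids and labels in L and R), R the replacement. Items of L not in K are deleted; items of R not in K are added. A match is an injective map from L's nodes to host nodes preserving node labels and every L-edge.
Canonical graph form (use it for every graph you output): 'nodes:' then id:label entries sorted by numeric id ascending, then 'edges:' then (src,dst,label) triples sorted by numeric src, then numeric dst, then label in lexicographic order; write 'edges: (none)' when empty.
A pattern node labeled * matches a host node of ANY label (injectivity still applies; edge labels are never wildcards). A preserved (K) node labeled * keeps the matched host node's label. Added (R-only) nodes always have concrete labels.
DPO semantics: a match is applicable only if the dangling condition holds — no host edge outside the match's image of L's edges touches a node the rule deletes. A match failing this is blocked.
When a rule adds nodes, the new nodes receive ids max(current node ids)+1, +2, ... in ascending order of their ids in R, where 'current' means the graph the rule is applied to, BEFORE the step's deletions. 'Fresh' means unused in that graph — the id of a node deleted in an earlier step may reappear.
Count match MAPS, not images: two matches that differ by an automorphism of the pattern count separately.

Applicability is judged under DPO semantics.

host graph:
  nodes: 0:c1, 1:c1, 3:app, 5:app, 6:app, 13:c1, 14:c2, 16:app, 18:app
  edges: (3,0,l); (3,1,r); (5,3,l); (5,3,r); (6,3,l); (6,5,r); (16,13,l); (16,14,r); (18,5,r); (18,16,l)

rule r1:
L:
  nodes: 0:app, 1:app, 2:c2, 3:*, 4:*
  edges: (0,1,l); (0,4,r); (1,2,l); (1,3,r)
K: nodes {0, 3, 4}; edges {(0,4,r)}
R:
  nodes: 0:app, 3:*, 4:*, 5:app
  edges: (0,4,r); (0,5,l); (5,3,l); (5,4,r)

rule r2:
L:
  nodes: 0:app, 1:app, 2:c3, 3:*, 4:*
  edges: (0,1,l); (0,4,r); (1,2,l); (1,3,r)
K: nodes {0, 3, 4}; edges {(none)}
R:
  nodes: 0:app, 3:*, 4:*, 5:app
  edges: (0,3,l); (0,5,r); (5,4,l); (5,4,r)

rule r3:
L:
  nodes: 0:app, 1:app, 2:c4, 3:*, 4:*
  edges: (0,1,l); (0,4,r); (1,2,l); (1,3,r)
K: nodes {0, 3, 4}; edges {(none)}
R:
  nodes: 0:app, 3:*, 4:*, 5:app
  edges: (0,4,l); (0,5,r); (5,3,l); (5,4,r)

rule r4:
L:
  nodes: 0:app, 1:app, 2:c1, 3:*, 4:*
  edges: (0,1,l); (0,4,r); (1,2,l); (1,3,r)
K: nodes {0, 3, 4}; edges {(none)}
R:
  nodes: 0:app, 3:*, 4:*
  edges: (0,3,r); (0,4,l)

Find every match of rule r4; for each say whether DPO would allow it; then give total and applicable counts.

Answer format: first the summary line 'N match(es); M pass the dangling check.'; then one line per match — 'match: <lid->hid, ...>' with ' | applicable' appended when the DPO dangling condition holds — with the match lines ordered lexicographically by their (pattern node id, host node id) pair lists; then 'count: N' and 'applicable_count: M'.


2 match(es); 1 pass the dangling check.
match: 0->6, 1->3, 2->0, 3->1, 4->5
match: 0->18, 1->16, 2->13, 3->14, 4->5 | applicable
count: 2
applicable_count: 1


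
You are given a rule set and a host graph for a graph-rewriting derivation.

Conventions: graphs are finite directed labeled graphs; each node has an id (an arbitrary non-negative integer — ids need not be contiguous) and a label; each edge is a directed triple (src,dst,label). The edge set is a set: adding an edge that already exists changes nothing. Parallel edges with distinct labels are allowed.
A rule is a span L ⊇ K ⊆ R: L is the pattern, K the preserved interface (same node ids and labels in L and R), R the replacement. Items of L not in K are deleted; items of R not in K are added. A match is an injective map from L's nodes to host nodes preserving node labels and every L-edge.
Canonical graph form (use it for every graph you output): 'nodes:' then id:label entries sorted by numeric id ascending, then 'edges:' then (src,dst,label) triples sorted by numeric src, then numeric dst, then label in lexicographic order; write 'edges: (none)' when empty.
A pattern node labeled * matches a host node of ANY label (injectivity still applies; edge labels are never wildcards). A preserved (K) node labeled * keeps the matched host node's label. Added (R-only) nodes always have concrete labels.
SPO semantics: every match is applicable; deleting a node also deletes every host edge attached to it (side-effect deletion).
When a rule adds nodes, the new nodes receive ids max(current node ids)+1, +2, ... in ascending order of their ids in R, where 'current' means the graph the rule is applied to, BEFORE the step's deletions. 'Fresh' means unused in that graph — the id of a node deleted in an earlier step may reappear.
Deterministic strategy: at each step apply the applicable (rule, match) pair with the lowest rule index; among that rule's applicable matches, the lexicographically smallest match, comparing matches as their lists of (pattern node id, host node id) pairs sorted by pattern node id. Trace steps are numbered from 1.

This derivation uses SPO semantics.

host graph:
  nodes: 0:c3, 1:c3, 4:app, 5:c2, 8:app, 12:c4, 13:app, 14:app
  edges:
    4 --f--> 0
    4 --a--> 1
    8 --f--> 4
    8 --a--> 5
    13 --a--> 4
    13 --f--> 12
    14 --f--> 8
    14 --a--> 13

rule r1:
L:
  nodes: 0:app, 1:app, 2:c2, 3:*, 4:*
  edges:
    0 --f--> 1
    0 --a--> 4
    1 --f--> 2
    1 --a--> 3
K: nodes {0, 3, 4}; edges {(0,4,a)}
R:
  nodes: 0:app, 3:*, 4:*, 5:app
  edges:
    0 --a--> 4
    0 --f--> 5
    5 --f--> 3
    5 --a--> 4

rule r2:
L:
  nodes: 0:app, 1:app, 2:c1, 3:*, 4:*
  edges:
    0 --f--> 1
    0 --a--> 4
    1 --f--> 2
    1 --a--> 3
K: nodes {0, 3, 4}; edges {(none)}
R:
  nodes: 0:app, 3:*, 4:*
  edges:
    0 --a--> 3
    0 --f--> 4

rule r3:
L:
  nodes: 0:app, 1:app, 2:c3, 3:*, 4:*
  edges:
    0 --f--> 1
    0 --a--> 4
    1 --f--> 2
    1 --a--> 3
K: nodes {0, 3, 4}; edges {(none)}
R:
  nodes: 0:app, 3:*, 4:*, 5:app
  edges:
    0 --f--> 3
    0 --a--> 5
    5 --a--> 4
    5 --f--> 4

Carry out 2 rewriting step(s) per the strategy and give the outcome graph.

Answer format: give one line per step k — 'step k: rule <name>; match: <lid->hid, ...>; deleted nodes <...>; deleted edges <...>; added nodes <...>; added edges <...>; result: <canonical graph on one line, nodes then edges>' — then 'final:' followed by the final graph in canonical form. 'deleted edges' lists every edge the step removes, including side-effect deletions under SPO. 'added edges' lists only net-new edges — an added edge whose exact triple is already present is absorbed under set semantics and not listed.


step 1: rule r3; match: 0->8, 1->4, 2->0, 3->1, 4->5; deleted nodes 0, 4; deleted edges (4,0,f); (4,1,a); (8,4,f); (8,5,a); (13,4,a); added nodes 15; added edges (8,1,f); (8,15,a); (15,5,a); (15,5,f); result: nodes: 1:c3, 5:c2, 8:app, 12:c4, 13:app, 14:app, 15:app edges: (8,1,f); (8,15,a); (13,12,f); (14,8,f); (14,13,a); (15,5,a); (15,5,f)
step 2: rule r3; match: 0->14, 1->8, 2->1, 3->15, 4->13; deleted nodes 1, 8; deleted edges (8,1,f); (8,15,a); (14,8,f); (14,13,a); added nodes 16; added edges (14,15,f); (14,16,a); (16,13,a); (16,13,f); result: nodes: 5:c2, 12:c4, 13:app, 14:app, 15:app, 16:app edges: (13,12,f); (14,15,f); (14,16,a); (15,5,a); (15,5,f); (16,13,a); (16,13,f)
final:
nodes: 5:c2, 12:c4, 13:app, 14:app, 15:app, 16:app
edges: (13,12,f); (14,15,f); (14,16,a); (15,5,a); (15,5,f); (16,13,a); (16,13,f)
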